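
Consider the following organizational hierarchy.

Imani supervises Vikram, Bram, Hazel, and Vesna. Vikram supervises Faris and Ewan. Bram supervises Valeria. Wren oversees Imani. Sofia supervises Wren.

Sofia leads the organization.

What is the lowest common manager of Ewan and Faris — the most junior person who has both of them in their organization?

Ewan's chain of managers is Vikram, Imani, Wren, Sofia. Faris's chain of managers is Vikram, Imani, Wren, Sofia. The first manager that appears in both chains is Vikram.

Vikram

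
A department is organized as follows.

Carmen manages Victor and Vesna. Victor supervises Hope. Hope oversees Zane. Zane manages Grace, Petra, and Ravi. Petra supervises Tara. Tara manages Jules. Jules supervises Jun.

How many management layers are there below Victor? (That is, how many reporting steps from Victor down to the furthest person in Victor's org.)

The longest chain under Victor runs Victor → Hope → Zane → Petra → Tara → Jules → Jun, which is 6 levels below Victor.

6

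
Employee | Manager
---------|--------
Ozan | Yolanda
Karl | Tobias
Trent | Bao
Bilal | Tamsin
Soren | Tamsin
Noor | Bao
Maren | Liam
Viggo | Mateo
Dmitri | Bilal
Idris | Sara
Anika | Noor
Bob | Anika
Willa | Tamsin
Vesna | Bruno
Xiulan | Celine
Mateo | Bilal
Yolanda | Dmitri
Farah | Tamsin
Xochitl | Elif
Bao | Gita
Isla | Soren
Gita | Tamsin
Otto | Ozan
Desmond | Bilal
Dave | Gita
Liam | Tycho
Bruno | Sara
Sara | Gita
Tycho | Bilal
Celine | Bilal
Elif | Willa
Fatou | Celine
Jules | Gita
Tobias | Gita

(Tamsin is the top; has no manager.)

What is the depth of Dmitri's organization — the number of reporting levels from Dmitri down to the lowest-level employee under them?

3

The longest chain under Dmitri runs Dmitri → Yolanda → Ozan → Otto, which is 3 levels below Dmitri.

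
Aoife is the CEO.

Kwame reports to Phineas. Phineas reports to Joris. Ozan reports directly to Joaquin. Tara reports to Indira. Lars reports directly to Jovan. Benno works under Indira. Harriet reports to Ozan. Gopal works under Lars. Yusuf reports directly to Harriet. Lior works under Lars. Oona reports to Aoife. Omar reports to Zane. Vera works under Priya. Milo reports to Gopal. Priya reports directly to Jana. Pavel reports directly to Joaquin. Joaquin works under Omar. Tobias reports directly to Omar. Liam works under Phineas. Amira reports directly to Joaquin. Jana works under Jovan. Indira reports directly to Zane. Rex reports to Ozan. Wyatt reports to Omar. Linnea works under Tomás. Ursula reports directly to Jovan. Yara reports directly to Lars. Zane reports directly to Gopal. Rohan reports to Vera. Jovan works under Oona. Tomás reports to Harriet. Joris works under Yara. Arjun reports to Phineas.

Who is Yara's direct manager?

Lars

Yara reports directly to Lars.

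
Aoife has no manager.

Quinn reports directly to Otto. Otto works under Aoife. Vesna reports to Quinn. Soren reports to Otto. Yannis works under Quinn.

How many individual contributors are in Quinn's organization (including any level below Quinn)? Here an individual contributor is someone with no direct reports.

The people in Quinn's organization with no one reporting to them are Yannis, Vesna. That is 2.

2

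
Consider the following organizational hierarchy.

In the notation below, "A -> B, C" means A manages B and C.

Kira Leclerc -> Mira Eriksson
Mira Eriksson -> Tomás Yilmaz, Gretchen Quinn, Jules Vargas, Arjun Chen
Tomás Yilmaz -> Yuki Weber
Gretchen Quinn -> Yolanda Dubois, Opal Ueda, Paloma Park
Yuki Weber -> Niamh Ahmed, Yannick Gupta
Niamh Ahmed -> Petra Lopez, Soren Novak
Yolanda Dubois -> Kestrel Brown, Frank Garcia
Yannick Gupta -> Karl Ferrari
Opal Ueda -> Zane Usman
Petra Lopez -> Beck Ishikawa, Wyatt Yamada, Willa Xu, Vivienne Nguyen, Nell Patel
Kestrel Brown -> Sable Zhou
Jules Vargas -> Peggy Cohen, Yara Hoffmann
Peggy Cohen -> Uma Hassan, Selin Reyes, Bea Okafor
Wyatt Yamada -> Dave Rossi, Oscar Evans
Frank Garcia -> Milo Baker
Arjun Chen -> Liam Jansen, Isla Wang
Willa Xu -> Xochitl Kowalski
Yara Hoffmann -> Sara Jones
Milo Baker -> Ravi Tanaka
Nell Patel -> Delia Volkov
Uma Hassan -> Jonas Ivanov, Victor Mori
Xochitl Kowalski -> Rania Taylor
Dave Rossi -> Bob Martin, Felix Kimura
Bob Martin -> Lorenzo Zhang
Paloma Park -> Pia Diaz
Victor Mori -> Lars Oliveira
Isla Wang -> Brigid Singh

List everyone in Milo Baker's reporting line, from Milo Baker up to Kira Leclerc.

Milo Baker -> Frank Garcia -> Yolanda Dubois -> Gretchen Quinn -> Mira Eriksson -> Kira Leclerc

Milo Baker reports to Frank Garcia. Frank Garcia reports to Yolanda Dubois. Yolanda Dubois reports to Gretchen Quinn. Gretchen Quinn reports to Mira Eriksson. Mira Eriksson reports to Kira Leclerc. Kira Leclerc is at the top.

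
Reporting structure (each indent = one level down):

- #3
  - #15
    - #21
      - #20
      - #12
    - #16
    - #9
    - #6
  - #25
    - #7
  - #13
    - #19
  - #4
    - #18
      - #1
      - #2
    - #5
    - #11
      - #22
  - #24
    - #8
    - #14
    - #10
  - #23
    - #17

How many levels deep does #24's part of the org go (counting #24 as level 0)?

1

The longest chain under #24 runs #24 → #10, which is 1 level below #24.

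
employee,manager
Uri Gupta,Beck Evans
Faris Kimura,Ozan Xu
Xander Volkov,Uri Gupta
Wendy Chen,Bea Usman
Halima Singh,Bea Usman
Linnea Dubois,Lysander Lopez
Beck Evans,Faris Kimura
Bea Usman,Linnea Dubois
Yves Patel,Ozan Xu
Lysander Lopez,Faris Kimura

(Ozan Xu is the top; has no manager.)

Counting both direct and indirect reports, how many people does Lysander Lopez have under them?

4

Lysander Lopez directly manages Linnea Dubois. Under Linnea Dubois: Bea Usman, Halima Singh, Wendy Chen (3). That's 4 in total.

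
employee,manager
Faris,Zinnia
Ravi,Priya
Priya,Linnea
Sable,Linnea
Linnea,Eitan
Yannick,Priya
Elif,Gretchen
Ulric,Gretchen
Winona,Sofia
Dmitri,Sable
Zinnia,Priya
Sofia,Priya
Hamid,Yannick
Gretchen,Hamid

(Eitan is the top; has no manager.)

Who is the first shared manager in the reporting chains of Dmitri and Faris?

Dmitri's chain of managers is Sable, Linnea, Eitan. Faris's chain of managers is Zinnia, Priya, Linnea, Eitan. The first manager that appears in both chains is Linnea.

Linnea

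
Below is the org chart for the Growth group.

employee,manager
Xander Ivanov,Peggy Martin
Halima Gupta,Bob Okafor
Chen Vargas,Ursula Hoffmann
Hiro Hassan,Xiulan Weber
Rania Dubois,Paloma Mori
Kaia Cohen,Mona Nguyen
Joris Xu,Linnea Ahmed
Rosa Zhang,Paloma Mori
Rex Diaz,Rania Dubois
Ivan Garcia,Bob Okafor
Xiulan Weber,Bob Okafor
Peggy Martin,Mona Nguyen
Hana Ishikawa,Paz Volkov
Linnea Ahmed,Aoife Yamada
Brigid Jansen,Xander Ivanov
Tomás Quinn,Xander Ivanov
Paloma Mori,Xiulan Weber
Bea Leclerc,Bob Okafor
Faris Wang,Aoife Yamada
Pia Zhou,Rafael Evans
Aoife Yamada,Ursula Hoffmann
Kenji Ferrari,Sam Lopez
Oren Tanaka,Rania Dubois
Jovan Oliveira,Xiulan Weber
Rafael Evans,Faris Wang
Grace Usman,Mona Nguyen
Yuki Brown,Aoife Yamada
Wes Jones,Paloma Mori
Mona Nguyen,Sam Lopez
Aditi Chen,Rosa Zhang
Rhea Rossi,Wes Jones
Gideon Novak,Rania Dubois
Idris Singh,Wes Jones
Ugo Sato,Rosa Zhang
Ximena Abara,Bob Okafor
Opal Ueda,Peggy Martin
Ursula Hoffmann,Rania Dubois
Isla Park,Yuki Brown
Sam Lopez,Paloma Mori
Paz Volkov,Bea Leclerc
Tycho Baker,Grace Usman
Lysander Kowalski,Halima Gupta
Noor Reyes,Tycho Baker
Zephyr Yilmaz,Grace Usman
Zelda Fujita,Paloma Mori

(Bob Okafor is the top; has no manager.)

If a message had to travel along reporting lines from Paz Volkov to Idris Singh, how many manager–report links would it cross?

Paz Volkov is 2 levels below Bob Okafor, and Idris Singh is 4 levels below Bob Okafor (their lowest common manager). The shortest path runs up from Paz Volkov to Bob Okafor and back down to Idris Singh: 2 + 4 = 6 links.

6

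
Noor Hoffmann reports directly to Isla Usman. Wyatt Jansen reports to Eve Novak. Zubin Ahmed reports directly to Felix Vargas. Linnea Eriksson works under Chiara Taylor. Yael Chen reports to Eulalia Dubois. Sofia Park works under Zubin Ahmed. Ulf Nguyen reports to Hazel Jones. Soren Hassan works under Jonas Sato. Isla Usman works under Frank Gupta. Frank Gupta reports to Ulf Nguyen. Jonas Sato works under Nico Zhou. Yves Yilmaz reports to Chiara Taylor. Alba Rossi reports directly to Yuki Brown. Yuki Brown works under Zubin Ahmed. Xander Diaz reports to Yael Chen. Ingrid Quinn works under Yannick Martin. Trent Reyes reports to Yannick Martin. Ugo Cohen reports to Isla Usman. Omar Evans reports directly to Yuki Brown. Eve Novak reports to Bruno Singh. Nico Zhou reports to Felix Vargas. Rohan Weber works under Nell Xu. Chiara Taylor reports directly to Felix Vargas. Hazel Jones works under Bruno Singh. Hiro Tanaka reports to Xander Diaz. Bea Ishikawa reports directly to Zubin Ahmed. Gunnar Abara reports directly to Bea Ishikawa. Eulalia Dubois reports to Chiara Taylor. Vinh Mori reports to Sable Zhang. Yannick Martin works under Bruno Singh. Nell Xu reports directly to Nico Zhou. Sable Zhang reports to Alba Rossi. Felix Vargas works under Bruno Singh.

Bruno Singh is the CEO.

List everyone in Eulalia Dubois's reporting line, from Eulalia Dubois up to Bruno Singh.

Eulalia Dubois -> Chiara Taylor -> Felix Vargas -> Bruno Singh

Eulalia Dubois reports to Chiara Taylor. Chiara Taylor reports to Felix Vargas. Felix Vargas reports to Bruno Singh. Bruno Singh is at the top.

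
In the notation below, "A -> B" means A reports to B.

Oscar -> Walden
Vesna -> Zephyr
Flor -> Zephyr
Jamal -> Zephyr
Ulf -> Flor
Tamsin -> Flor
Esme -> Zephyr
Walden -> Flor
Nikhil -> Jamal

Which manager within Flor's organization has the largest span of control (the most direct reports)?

Direct-report counts within Flor's organization: Flor has 3; Walden has 1. The largest is 3, held by Flor.

Flor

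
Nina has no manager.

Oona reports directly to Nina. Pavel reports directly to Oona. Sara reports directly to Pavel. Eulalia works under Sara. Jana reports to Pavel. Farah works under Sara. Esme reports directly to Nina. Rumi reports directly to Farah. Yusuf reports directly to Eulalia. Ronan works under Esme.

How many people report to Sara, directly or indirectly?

4

Sara directly manages Eulalia, Farah. Under Eulalia: Yusuf (1). Under Farah: Rumi (1). So Sara's organization is 2 direct reports plus everyone under them: 2 + 2 = 4.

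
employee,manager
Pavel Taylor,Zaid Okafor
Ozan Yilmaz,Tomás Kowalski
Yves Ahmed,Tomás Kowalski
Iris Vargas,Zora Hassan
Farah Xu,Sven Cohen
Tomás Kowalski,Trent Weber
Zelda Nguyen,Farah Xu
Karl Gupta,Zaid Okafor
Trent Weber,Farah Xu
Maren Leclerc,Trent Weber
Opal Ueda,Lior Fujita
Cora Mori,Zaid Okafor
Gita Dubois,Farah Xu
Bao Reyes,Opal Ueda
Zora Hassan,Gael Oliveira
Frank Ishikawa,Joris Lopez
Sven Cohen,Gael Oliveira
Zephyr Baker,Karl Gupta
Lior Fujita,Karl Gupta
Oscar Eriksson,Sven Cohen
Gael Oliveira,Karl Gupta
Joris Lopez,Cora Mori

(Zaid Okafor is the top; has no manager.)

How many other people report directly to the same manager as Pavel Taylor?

2

Pavel Taylor reports to Zaid Okafor. Zaid Okafor's other direct reports are Karl Gupta, Cora Mori — 2 peers.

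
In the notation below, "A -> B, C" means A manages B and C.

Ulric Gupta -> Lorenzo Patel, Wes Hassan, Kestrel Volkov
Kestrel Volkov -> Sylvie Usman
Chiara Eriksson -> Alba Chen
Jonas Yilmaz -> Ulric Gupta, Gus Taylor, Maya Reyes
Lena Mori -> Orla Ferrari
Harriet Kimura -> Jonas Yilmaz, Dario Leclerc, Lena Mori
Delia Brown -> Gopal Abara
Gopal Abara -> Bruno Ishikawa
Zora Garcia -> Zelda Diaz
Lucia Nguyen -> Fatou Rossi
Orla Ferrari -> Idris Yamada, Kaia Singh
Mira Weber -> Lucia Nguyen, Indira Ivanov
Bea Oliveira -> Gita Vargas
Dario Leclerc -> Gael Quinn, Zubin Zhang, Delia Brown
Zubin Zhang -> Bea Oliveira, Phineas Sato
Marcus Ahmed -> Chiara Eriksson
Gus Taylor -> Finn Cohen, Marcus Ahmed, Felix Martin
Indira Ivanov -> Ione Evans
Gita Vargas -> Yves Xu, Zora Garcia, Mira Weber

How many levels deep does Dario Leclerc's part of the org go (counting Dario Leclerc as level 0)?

The longest chain under Dario Leclerc runs Dario Leclerc → Zubin Zhang → Bea Oliveira → Gita Vargas → Mira Weber → Indira Ivanov → Ione Evans, which is 6 levels below Dario Leclerc.

6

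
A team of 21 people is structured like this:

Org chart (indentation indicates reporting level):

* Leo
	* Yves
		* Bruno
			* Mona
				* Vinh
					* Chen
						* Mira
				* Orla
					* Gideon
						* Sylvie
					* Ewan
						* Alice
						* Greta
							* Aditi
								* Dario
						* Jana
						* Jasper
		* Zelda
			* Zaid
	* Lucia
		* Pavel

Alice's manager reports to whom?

Alice reports to Ewan, and Ewan reports to Orla. So Alice's skip-level manager is Orla.

Orla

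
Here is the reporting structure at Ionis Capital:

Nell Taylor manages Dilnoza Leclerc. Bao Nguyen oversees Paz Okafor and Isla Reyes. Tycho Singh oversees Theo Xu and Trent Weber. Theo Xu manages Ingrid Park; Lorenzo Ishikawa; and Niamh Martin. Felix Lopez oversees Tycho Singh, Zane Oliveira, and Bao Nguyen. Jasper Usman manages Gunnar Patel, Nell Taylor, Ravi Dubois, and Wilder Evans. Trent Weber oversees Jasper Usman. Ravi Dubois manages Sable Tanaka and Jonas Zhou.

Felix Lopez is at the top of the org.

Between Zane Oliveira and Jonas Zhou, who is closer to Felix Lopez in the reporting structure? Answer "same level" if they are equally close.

Zane Oliveira

Zane Oliveira is 1 level below Felix Lopez; Jonas Zhou is 5. Zane Oliveira is higher.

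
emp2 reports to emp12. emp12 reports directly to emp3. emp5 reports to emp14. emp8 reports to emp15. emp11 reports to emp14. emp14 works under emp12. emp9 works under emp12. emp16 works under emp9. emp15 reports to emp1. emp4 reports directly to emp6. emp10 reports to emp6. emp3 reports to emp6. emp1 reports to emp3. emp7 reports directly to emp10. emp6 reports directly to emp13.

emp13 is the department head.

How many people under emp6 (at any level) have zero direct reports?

7

The people in emp6's organization with no one reporting to them are emp4, emp2, emp16, emp5, emp11, emp8, emp7. That is 7.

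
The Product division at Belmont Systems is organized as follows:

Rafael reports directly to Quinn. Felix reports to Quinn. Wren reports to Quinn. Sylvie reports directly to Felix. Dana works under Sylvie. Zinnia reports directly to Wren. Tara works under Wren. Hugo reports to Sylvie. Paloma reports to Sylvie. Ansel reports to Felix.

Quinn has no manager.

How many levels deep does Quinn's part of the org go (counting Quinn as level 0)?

3

The longest chain under Quinn runs Quinn → Felix → Sylvie → Paloma, which is 3 levels below Quinn.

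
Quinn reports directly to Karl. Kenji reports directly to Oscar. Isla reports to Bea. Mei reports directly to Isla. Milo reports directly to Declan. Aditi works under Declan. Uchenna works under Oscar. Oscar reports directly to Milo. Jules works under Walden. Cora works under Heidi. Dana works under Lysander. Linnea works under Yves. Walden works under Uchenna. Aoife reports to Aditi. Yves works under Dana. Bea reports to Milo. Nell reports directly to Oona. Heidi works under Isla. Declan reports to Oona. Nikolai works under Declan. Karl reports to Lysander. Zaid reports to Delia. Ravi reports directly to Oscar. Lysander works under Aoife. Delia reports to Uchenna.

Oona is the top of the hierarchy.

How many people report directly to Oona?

Oona directly manages Declan, Nell. That is 2 direct reports.

2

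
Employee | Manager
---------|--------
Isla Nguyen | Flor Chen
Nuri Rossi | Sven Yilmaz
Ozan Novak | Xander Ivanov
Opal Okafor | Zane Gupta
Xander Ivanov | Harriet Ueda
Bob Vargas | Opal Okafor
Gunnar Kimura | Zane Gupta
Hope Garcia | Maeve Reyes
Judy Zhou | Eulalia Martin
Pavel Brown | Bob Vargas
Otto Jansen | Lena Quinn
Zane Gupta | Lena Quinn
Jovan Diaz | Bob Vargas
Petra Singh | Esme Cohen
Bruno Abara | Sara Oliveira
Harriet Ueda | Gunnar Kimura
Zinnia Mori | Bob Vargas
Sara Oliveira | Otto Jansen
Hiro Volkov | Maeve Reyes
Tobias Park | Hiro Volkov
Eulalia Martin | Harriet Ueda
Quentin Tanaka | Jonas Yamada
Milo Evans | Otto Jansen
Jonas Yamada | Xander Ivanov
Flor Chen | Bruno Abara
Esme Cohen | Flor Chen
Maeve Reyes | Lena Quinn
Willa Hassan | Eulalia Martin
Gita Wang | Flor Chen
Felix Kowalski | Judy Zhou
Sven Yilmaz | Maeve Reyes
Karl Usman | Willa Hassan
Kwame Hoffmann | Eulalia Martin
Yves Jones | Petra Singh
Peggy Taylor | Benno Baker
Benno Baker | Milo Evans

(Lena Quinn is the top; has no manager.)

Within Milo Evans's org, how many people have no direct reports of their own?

The only person in Milo Evans's organization with no one reporting to them is Peggy Taylor. That is 1.

1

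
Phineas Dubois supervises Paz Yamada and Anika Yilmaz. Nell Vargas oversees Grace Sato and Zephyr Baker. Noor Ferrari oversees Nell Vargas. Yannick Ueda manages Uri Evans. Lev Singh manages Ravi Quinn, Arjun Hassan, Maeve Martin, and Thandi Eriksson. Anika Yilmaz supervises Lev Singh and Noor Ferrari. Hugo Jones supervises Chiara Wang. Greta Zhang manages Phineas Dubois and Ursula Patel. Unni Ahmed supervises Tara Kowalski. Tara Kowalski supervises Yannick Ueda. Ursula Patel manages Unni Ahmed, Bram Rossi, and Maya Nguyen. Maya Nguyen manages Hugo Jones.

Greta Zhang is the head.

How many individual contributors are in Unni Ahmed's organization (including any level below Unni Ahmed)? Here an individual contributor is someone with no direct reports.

1

The only person in Unni Ahmed's organization with no one reporting to them is Uri Evans. That is 1.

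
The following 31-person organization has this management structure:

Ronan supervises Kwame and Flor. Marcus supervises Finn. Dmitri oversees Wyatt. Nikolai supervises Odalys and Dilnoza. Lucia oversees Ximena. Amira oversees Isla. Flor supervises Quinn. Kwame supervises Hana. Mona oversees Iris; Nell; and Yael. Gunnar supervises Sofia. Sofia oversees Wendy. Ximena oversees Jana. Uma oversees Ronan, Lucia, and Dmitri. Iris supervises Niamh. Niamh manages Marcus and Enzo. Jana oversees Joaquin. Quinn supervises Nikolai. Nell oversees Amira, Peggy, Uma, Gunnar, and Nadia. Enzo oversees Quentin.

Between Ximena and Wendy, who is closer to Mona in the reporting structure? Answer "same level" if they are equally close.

same level

Both Ximena and Wendy are 4 levels below Mona.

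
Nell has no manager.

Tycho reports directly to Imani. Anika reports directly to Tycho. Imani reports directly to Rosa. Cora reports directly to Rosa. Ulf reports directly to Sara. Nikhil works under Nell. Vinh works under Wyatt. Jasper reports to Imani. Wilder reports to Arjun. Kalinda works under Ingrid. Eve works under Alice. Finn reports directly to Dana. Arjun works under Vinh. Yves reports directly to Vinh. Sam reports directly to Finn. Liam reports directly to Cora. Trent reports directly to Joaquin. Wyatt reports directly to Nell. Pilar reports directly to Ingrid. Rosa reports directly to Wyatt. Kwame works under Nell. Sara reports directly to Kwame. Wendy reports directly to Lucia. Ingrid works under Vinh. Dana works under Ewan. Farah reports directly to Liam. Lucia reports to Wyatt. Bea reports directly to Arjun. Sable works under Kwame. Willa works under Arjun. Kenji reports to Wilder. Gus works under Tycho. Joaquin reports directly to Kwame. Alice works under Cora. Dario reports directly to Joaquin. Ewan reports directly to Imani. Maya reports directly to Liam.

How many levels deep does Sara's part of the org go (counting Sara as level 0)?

1

The longest chain under Sara runs Sara → Ulf, which is 1 level below Sara.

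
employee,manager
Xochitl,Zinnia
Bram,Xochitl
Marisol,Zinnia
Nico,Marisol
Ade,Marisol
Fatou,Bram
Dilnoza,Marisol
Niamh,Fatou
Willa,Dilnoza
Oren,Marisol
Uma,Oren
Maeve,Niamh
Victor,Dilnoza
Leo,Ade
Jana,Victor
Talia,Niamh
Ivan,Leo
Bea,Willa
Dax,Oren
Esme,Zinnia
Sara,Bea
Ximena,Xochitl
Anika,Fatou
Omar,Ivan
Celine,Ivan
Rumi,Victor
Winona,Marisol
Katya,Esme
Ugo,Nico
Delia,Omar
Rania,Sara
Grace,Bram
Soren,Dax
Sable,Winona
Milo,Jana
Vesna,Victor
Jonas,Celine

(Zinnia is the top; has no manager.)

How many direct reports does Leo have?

1

Leo directly manages Ivan. That is 1 direct report.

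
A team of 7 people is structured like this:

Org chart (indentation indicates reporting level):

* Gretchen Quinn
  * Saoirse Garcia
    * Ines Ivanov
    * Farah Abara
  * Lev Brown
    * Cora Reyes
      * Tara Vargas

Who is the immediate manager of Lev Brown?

Gretchen Quinn

Lev Brown reports directly to Gretchen Quinn.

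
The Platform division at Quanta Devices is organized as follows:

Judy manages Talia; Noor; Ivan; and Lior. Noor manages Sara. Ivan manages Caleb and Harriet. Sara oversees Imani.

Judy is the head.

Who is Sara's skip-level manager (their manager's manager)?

Judy

Sara reports to Noor, and Noor reports to Judy. So Sara's skip-level manager is Judy.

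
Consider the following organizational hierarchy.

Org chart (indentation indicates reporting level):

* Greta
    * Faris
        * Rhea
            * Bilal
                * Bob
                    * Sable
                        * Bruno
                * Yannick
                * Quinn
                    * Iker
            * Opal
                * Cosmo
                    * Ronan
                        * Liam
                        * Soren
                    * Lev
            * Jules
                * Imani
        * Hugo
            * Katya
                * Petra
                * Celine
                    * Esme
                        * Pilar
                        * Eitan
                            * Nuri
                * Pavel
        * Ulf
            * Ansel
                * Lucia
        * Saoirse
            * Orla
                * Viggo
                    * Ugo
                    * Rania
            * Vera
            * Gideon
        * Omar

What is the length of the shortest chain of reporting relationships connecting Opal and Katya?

4

Opal is 2 levels below Faris, and Katya is 2 levels below Faris (their lowest common manager). The shortest path runs up from Opal to Faris and back down to Katya: 2 + 2 = 4 links.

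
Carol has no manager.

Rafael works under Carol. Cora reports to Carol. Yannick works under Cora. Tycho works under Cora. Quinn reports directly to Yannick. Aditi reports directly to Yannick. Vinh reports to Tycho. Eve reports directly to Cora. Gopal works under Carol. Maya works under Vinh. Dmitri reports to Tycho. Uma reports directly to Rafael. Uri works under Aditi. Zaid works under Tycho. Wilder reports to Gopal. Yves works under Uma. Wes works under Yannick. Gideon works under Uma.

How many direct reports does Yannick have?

Yannick directly manages Quinn, Aditi, Wes. That is 3 direct reports.

3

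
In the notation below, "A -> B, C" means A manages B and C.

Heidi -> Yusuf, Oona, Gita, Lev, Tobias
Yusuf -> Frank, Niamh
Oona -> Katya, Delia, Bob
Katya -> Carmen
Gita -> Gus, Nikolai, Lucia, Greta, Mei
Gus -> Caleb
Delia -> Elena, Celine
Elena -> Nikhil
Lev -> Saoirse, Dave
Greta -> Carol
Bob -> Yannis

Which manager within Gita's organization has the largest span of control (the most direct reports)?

Gita

Direct-report counts within Gita's organization: Gita has 5; Greta has 1; Gus has 1. The largest is 5, held by Gita.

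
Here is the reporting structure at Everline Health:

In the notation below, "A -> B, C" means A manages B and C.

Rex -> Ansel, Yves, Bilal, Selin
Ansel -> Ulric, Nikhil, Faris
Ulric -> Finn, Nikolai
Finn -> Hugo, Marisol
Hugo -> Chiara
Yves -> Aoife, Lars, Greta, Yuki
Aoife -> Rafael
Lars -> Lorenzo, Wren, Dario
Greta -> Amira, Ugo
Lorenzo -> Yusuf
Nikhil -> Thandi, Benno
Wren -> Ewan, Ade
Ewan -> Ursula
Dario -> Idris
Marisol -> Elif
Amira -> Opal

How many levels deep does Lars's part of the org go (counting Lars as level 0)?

The longest chain under Lars runs Lars → Wren → Ewan → Ursula, which is 3 levels below Lars.

3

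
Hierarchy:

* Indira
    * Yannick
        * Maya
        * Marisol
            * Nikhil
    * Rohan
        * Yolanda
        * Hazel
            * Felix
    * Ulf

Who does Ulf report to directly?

Ulf reports directly to Indira.

Indira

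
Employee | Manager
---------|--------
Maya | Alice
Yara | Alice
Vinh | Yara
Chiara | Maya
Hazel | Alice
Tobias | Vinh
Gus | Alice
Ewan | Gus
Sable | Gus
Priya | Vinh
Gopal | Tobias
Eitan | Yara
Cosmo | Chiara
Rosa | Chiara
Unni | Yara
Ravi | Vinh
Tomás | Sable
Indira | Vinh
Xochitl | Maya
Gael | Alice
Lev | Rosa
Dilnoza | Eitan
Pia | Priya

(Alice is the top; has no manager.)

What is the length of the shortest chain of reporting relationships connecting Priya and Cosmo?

Priya is 3 levels below Alice, and Cosmo is 3 levels below Alice (their lowest common manager). The shortest path runs up from Priya to Alice and back down to Cosmo: 3 + 3 = 6 links.

6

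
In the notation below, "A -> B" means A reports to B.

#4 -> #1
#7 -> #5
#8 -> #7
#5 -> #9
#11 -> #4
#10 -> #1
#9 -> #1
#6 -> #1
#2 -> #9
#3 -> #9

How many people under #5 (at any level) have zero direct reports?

1

The only person in #5's organization with no one reporting to them is #8. That is 1.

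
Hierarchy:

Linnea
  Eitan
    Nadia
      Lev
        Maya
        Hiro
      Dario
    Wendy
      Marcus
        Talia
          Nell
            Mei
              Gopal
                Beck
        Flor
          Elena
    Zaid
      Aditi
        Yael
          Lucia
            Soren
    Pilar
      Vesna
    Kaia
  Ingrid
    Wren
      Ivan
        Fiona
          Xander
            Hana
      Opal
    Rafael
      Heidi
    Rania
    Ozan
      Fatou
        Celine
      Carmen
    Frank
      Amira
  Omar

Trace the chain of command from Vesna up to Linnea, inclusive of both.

Vesna -> Pilar -> Eitan -> Linnea

Vesna reports to Pilar. Pilar reports to Eitan. Eitan reports to Linnea. Linnea is at the top.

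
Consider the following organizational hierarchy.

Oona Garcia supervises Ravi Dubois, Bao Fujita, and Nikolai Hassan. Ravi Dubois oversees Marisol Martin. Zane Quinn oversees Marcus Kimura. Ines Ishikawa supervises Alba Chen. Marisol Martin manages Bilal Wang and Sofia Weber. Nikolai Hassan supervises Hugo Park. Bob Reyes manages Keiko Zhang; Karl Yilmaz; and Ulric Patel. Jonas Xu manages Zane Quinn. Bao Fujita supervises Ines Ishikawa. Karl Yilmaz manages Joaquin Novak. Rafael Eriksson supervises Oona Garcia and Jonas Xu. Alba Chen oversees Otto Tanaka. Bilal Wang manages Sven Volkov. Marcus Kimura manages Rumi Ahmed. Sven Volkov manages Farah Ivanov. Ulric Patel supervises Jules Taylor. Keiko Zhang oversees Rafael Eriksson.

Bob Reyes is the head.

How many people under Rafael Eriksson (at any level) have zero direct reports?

The people in Rafael Eriksson's organization with no one reporting to them are Rumi Ahmed, Hugo Park, Otto Tanaka, Sofia Weber, Farah Ivanov. That is 5.

5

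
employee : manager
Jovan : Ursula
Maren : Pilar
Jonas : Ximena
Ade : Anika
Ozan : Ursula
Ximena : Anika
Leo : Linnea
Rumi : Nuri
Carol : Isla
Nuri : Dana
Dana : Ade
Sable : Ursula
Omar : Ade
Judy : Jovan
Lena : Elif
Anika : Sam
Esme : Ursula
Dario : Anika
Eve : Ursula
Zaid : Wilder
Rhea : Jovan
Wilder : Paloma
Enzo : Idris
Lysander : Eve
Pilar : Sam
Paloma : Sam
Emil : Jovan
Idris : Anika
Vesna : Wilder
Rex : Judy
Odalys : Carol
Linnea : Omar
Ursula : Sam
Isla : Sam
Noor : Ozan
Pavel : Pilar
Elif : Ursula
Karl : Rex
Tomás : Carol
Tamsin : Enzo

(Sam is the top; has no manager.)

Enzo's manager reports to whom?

Anika

Enzo reports to Idris, and Idris reports to Anika. So Enzo's skip-level manager is Anika.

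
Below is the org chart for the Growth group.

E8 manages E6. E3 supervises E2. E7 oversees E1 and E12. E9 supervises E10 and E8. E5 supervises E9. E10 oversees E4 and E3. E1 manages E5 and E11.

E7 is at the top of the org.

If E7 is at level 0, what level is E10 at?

4

Chain from E10 up to E7: E10 → E9 → E5 → E1 → E7. That is 4 steps up, so E10 is 4 levels below E7.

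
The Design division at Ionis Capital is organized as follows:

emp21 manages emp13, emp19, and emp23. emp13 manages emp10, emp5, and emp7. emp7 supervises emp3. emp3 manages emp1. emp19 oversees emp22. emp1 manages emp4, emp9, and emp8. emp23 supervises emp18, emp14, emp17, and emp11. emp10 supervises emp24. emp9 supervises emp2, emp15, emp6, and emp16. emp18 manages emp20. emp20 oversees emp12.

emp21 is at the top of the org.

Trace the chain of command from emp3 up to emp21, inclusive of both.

emp3 reports to emp7. emp7 reports to emp13. emp13 reports to emp21. emp21 is at the top.

emp3 -> emp7 -> emp13 -> emp21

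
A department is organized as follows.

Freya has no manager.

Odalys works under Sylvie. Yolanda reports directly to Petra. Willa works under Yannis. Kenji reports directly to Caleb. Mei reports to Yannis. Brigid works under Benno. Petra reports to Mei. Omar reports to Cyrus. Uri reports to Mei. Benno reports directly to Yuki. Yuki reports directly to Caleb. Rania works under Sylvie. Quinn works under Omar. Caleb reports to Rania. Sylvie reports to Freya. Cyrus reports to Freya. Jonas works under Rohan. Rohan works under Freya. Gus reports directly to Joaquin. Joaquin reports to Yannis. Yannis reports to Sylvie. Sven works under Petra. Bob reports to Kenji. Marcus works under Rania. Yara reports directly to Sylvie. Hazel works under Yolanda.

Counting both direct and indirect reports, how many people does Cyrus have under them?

Cyrus directly manages Omar. Under Omar: Quinn (1). That's 2 in total.

2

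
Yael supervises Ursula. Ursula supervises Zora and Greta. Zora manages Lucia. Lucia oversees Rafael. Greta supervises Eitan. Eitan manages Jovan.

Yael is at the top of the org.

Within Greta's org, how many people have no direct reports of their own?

The only person in Greta's organization with no one reporting to them is Jovan. That is 1.

1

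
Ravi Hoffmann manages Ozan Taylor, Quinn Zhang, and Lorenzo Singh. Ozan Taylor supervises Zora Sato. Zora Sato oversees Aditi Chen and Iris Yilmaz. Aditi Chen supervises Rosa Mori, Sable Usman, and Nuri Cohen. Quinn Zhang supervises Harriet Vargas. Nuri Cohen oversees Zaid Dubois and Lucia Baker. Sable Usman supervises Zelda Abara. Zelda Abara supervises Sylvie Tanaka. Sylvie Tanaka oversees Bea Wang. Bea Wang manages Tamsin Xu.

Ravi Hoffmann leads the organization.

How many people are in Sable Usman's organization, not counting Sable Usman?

Sable Usman directly manages Zelda Abara. Under Zelda Abara: Sylvie Tanaka, Bea Wang, Tamsin Xu (3). That's 4 in total.

4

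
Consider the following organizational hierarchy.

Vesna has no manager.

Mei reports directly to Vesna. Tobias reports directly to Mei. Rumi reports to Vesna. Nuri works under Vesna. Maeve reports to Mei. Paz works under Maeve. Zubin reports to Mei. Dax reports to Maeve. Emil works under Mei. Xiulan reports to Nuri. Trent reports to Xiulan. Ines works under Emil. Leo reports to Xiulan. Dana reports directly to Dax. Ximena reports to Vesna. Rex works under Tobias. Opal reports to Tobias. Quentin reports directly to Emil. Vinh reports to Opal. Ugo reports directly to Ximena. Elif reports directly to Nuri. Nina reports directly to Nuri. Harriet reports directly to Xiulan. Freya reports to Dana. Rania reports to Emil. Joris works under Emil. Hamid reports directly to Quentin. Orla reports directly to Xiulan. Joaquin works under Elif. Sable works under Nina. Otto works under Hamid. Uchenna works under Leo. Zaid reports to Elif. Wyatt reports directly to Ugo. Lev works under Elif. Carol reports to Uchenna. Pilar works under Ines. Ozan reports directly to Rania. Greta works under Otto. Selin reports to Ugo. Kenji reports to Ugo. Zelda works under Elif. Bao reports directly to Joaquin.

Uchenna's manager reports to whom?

Uchenna reports to Leo, and Leo reports to Xiulan. So Uchenna's skip-level manager is Xiulan.

Xiulan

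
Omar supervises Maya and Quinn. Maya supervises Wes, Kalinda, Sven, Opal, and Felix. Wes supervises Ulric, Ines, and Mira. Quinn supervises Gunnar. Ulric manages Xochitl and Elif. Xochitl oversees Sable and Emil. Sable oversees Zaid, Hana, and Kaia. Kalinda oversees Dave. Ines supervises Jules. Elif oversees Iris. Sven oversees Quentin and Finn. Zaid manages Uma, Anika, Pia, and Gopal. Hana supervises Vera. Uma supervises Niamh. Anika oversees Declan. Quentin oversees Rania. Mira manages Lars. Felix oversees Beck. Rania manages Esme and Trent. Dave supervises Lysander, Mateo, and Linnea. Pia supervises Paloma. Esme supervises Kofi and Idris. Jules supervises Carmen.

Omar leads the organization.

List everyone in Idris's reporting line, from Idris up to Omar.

Idris -> Esme -> Rania -> Quentin -> Sven -> Maya -> Omar

Idris reports to Esme. Esme reports to Rania. Rania reports to Quentin. Quentin reports to Sven. Sven reports to Maya. Maya reports to Omar. Omar is at the top.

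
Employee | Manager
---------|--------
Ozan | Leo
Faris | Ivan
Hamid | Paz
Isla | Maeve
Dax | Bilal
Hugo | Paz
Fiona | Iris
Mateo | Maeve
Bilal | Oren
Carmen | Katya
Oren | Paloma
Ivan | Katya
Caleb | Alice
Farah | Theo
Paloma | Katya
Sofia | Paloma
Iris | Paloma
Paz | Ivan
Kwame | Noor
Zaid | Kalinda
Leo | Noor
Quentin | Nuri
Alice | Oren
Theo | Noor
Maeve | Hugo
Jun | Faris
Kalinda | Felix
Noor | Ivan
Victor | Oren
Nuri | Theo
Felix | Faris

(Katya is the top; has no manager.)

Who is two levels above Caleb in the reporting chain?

Oren

Caleb reports to Alice, and Alice reports to Oren. So Caleb's skip-level manager is Oren.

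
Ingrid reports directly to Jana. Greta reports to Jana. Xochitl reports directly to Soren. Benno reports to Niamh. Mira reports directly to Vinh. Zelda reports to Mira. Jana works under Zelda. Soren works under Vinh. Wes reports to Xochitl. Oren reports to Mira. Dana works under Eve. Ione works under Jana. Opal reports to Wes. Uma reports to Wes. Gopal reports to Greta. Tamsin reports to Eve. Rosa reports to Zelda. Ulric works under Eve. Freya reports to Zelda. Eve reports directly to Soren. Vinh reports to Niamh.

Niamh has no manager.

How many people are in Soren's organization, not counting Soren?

8

Soren directly manages Xochitl, Eve. Under Xochitl: Wes, Opal, Uma (3). Under Eve: Dana, Tamsin, Ulric (3). So Soren's organization is 2 direct reports plus everyone under them: 4 + 4 = 8.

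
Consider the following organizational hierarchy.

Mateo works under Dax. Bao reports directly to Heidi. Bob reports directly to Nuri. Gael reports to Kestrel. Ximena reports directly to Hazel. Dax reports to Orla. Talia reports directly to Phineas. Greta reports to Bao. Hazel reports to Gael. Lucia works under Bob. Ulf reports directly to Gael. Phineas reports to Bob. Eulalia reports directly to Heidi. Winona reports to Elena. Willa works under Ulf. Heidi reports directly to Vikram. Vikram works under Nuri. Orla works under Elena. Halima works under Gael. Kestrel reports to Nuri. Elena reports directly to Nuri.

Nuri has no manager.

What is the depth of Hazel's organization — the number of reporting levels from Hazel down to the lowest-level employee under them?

The longest chain under Hazel runs Hazel → Ximena, which is 1 level below Hazel.

1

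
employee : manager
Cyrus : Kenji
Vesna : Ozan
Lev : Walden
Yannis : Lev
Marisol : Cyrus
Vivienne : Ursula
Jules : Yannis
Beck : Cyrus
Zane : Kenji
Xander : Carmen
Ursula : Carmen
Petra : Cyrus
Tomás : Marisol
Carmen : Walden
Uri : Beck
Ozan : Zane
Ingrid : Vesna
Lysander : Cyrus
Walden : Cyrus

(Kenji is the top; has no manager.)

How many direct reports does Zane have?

Zane directly manages Ozan. That is 1 direct report.

1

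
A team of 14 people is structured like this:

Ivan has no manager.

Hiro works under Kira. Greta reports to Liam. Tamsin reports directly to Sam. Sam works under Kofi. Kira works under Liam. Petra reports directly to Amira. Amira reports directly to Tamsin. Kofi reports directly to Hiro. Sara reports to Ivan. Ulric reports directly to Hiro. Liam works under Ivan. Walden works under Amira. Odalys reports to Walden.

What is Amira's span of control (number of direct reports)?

2

Amira directly manages Petra, Walden. That is 2 direct reports.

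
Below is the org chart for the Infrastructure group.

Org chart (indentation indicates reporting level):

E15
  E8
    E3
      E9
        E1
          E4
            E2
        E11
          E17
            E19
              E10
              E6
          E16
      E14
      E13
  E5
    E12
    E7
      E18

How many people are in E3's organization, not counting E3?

E3 directly manages E9, E14, E13. Under E9: E11, E16, E17, E19, E6, E10, E1, E4, E2 (9). E14 has no reports. E13 has no reports. So E3's organization is 3 direct reports plus everyone under them: 10 + 1 + 1 = 12.

12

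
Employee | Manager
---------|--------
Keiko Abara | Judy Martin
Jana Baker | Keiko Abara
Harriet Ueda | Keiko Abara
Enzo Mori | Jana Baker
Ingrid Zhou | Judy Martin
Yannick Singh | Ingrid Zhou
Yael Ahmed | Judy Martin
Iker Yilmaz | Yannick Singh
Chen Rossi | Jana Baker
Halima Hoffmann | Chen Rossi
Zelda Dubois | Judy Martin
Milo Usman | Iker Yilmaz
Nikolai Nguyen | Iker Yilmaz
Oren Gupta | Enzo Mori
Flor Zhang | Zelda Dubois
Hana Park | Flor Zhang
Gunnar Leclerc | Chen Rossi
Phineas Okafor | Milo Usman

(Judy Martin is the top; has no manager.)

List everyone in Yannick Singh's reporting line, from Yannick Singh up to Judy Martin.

Yannick Singh reports to Ingrid Zhou. Ingrid Zhou reports to Judy Martin. Judy Martin is at the top.

Yannick Singh -> Ingrid Zhou -> Judy Martin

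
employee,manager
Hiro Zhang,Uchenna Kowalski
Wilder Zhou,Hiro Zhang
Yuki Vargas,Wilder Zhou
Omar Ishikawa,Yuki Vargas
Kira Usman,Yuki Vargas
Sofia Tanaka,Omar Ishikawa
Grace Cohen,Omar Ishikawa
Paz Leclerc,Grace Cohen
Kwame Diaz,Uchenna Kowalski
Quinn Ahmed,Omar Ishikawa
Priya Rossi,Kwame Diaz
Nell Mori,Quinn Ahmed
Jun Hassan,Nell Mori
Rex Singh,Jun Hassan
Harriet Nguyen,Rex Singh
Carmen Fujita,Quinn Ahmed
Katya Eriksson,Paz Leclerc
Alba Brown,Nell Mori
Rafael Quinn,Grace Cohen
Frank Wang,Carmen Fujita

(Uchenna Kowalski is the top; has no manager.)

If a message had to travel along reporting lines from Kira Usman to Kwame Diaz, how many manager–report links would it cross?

Kira Usman is 4 levels below Uchenna Kowalski, and Kwame Diaz is 1 level below Uchenna Kowalski (their lowest common manager). The shortest path runs up from Kira Usman to Uchenna Kowalski and back down to Kwame Diaz: 4 + 1 = 5 links.

5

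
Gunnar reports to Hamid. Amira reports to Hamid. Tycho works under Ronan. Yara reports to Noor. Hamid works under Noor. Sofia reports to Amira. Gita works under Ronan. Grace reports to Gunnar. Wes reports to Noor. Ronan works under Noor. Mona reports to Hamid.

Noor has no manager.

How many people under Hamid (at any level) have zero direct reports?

3

The people in Hamid's organization with no one reporting to them are Grace, Mona, Sofia. That is 3.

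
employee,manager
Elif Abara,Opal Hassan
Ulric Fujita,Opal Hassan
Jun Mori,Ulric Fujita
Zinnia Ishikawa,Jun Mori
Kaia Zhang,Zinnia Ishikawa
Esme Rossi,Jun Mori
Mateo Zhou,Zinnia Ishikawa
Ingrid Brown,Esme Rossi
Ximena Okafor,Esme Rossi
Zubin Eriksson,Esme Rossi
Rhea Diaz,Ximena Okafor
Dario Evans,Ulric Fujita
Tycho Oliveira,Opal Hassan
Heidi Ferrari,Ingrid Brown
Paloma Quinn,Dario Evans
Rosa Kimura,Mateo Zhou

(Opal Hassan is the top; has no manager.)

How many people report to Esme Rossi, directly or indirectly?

Esme Rossi directly manages Ingrid Brown, Ximena Okafor, Zubin Eriksson. Under Ingrid Brown: Heidi Ferrari (1). Under Ximena Okafor: Rhea Diaz (1). Zubin Eriksson has no reports. So Esme Rossi's organization is 3 direct reports plus everyone under them: 2 + 2 + 1 = 5.

5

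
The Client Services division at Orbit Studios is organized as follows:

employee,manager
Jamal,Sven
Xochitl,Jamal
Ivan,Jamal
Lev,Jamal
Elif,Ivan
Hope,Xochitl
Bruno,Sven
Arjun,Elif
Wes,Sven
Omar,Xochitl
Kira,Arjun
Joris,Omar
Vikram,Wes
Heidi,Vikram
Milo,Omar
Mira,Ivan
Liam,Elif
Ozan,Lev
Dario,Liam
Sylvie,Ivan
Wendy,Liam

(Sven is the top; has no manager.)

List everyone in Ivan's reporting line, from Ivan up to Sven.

Ivan reports to Jamal. Jamal reports to Sven. Sven is at the top.

Ivan -> Jamal -> Sven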